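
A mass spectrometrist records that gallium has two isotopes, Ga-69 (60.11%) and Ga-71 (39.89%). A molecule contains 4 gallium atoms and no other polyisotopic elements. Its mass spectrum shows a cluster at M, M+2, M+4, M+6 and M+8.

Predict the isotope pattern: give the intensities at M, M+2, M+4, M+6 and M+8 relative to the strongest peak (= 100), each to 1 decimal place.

37.7 : 100.0 : 99.5 : 44.0 : 7.3

Expanding (0.6011 + 0.3989)^4:
P(M) = 0.6011^4 = 0.130553
P(M+2) = 4 × 0.6011^3 × 0.3989^1 = 0.346549
P(M+4) = 6 × 0.6011^2 × 0.3989^2 = 0.344963
P(M+6) = 4 × 0.6011^1 × 0.3989^3 = 0.152616
P(M+8) = 0.3989^4 = 0.025320
The M+2 peak is largest (0.346549); scaling to 100 gives 37.7 : 100.0 : 99.5 : 44.0 : 7.3.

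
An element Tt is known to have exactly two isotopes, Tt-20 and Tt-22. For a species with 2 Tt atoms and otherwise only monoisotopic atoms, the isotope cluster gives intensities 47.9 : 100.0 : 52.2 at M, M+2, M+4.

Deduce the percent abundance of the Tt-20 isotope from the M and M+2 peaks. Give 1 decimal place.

Let p = fractional abundance of Tt-20. I(M+2)/I(M) = [C(2,1)·p^1·(1−p)] / p^2 = 2·(1−p)/p = 100.0/47.9 = 2.0877
(1−p)/p = 2.0877/2 = 1.0438  ⇒  p = 1/(1 + 1.0438) = 0.4893
Tt-20: 48.9%, Tt-22: 51.1%.

48.9%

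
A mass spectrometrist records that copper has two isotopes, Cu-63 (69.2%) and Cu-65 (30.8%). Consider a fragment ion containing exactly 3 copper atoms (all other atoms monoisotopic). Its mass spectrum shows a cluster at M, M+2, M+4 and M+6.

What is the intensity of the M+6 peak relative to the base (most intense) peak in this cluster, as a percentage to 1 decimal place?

Binomial terms of (0.692 + 0.308)^3: M 0.3314, M+2 0.4425, M+4 0.1969, M+6 0.0292 → M+2 is the base peak.
P(M+2) = C(3,1) × 0.692^2 × 0.308^1 = 3 × 0.478864 × 0.3080 = 0.442470 (base)
P(M+6) = C(3,3) × 0.692^0 × 0.308^3 = 1 × 1.0000 × 0.02921811 = 0.029218
Relative intensity = 0.029218 / 0.442470 × 100 = 6.6

6.6%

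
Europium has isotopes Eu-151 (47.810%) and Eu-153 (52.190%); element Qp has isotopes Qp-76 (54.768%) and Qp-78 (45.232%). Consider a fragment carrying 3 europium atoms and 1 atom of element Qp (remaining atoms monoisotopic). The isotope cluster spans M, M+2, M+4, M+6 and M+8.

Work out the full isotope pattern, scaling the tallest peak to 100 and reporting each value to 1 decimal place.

15.9 : 65.3 : 100.0 : 67.7 : 17.1

Europium pattern (n=3): 0.10928391 : 0.3578871 : 0.39067407 : 0.14215492
Element Qp pattern (n=1): 0.54768 : 0.45232
Convolve the two distributions (both contribute in 2-u steps):
  M: 0.10928391×0.54768 = 0.059853
  M+2: 0.10928391×0.45232 + 0.3578871×0.54768 = 0.245439
  M+4: 0.3578871×0.45232 + 0.39067407×0.54768 = 0.375844
  M+6: 0.39067407×0.45232 + 0.14215492×0.54768 = 0.254565
  M+8: 0.14215492×0.45232 = 0.064300
Scale to base peak (0.375844) = 100: 15.9 : 65.3 : 100.0 : 67.7 : 17.1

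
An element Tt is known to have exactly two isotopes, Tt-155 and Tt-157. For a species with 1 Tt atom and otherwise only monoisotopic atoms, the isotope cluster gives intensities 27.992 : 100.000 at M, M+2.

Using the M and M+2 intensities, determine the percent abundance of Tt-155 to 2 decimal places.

21.87%

If p is the fraction of Tt that is Tt-155, then I(M+2)/I(M) = [C(1,1)·p^0·(1−p)] / p^1 = 1·(1−p)/p = 100.000/27.992 = 3.5724
(1−p)/p = 3.5724/1 = 3.5724  ⇒  p = 1/(1 + 3.5724) = 0.2187
Tt-155: 21.87%, Tt-157: 78.13%.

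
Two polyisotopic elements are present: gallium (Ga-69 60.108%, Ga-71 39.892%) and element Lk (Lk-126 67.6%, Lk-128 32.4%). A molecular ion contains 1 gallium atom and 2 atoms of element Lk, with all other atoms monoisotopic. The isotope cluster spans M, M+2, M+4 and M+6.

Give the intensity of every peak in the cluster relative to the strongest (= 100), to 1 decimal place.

61.6 : 100.0 : 53.4 : 9.4

Gallium pattern (n=1): 0.60108 : 0.39892
Element Lk pattern (n=2): 0.456976 : 0.438048 : 0.104976
Convolve the two distributions (both contribute in 2-u steps):
  M: 0.60108×0.456976 = 0.274679
  M+2: 0.60108×0.438048 + 0.39892×0.456976 = 0.445599
  M+4: 0.60108×0.104976 + 0.39892×0.438048 = 0.237845
  M+6: 0.39892×0.104976 = 0.041877
Scale to base peak (0.445599) = 100: 61.6 : 100.0 : 53.4 : 9.4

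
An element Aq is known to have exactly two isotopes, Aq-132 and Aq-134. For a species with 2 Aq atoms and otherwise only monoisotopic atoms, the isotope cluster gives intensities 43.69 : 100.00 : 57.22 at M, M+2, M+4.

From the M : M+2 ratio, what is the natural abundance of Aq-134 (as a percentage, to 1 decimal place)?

If p is the fraction of Aq that is Aq-132, then I(M+2)/I(M) = [C(2,1)·p^1·(1−p)] / p^2 = 2·(1−p)/p = 100.00/43.69 = 2.2889
(1−p)/p = 2.2889/2 = 1.1444  ⇒  p = 1/(1 + 1.1444) = 0.4663
Aq-132: 46.6%, Aq-134: 53.4%.

53.4%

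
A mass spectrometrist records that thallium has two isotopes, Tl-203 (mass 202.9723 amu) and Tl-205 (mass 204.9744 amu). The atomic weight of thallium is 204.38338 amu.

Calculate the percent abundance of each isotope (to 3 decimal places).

Tl-203: 29.520%, Tl-205: 70.480%

Let x be the fractional abundance of Tl-203; then Tl-205 has abundance 1 − x.
202.9723·x + 204.9744·(1 − x) = 204.38338
(202.9723 − 204.9744)·x = 204.38338 − 204.9744
x = -0.59102 / -2.0021 = 0.29520 → 29.520% Tl-203, 70.480% Tl-205.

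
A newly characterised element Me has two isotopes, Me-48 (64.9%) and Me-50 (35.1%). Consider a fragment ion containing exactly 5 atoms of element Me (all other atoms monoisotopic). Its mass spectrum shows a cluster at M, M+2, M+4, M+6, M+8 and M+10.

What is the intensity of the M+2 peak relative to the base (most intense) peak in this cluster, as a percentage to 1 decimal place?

Binomial terms of (0.649 + 0.351)^5: M 0.1151, M+2 0.3114, M+4 0.3368, M+6 0.1821, M+8 0.0493, M+10 0.0053 → M+4 is the base peak.
P(M+4) = C(5,2) × 0.649^3 × 0.351^2 = 10 × 0.27335945 × 0.123201 = 0.336782 (base)
P(M+2) = C(5,1) × 0.649^4 × 0.351^1 = 5 × 0.17741028 × 0.3510 = 0.311355
Relative intensity = 0.311355 / 0.336782 × 100 = 92.5

92.5%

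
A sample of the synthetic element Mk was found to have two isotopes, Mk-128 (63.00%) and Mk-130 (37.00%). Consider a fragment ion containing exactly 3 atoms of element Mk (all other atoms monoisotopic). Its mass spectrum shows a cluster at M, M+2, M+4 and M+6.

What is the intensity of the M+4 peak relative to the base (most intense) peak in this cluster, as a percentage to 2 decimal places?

58.73%

Term probabilities: M 0.2500, M+2 0.4406, M+4 0.2587, M+6 0.0507. Base peak = M+2.
P(M+2) = C(3,1) × 0.6300^2 × 0.3700^1 = 3 × 0.3969 × 0.3700 = 0.440559 (base)
P(M+4) = C(3,2) × 0.6300^1 × 0.3700^2 = 3 × 0.6300 × 0.1369 = 0.258741
Relative intensity = 0.258741 / 0.440559 × 100 = 58.73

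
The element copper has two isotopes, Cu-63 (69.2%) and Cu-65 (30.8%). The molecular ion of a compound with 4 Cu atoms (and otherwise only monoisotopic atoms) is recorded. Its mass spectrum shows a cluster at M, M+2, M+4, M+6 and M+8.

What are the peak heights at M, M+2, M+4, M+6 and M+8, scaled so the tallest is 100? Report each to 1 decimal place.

Each Cu atom is independently Cu-63 (p = 0.692) or Cu-65 (q = 0.308); the cluster is the binomial expansion (p + q)^4.
P(M) = 0.692^4 = 0.229311
P(M+2) = 4 × 0.692^3 × 0.308^1 = 0.408253
P(M+4) = 6 × 0.692^2 × 0.308^2 = 0.272562
P(M+6) = 4 × 0.692^1 × 0.308^3 = 0.080876
P(M+8) = 0.308^4 = 0.008999
The M+2 peak is largest (0.408253); scaling to 100 gives 56.2 : 100.0 : 66.8 : 19.8 : 2.2.

56.2 : 100.0 : 66.8 : 19.8 : 2.2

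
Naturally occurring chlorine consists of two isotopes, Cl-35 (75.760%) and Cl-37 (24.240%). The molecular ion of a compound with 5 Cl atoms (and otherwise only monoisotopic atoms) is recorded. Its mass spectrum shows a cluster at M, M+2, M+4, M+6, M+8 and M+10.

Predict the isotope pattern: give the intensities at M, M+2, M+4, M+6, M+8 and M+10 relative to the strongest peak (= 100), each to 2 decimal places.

62.51 : 100.00 : 63.99 : 20.47 : 3.28 : 0.21

The 5 Cl atoms are independent, so intensities follow the terms of (0.75760 + 0.24240)^5.
P(M) = 0.75760^5 = 0.249574
P(M+2) = 5 × 0.75760^4 × 0.24240^1 = 0.399266
P(M+4) = 10 × 0.75760^3 × 0.24240^2 = 0.255497
P(M+6) = 10 × 0.75760^2 × 0.24240^3 = 0.081748
P(M+8) = 5 × 0.75760^1 × 0.24240^4 = 0.013078
P(M+10) = 0.24240^5 = 0.000837
The M+2 peak is largest (0.399266); scaling to 100 gives 62.51 : 100.00 : 63.99 : 20.47 : 3.28 : 0.21.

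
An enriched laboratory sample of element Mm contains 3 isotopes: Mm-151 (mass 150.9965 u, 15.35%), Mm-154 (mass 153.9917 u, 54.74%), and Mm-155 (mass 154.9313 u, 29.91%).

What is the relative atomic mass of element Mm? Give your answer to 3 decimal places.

153.813 u

The abundance-weighted mean is 0.1535 × 150.9965 + 0.5474 × 153.9917 + 0.2991 × 154.9313
= 23.17796 + 84.29506 + 46.33995 = 153.81297 u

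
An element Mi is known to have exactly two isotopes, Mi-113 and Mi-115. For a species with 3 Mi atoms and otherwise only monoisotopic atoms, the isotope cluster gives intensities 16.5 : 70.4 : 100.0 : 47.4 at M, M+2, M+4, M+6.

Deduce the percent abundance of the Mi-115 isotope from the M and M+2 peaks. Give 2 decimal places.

58.72%

If p is the fraction of Mi that is Mi-113, then I(M+2)/I(M) = [C(3,1)·p^2·(1−p)] / p^3 = 3·(1−p)/p = 70.4/16.5 = 4.2667
(1−p)/p = 4.2667/3 = 1.4222  ⇒  p = 1/(1 + 1.4222) = 0.4128
Mi-113: 41.28%, Mi-115: 58.72%.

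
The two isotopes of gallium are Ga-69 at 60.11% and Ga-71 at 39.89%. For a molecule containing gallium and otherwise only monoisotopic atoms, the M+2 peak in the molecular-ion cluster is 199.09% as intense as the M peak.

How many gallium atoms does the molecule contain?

3

For n independent Ga atoms, I(M+2)/I(M) = n · (abundance Ga-71) / (abundance Ga-69) = n · 0.3989/0.6011.
n = 1.9909 × 0.6011/0.3989 = 3.00 ≈ 3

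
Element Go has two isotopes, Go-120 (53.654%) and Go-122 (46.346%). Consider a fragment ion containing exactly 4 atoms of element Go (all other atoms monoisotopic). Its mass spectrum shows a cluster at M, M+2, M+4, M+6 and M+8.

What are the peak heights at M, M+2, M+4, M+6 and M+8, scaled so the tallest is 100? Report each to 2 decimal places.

22.34 : 77.18 : 100.00 : 57.59 : 12.44

Each Go atom is independently Go-120 (p = 0.53654) or Go-122 (q = 0.46346); the cluster is the binomial expansion (p + q)^4.
P(M) = 0.53654^4 = 0.082872
P(M+2) = 4 × 0.53654^3 × 0.46346^1 = 0.286338
P(M+4) = 6 × 0.53654^2 × 0.46346^2 = 0.371005
P(M+6) = 4 × 0.53654^1 × 0.46346^3 = 0.213648
P(M+8) = 0.46346^4 = 0.046137
The M+4 peak is largest (0.371005); scaling to 100 gives 22.34 : 77.18 : 100.00 : 57.59 : 12.44.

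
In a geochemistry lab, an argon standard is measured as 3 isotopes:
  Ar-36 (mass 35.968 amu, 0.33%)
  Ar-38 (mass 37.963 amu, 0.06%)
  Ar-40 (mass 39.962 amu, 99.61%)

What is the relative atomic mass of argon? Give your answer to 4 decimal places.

39.9476 amu

Ar = Σ fᵢ·mᵢ = 0.0033 × 35.968 + 0.0006 × 37.963 + 0.9961 × 39.962
= 0.11869 + 0.02278 + 39.80615 = 39.94762 amu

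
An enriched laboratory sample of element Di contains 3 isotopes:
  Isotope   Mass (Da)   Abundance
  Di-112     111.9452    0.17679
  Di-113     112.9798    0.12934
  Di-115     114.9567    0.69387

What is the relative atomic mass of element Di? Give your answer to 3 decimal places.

Weight each isotope mass by its fractional abundance: 0.17679 × 111.9452 + 0.12934 × 112.9798 + 0.69387 × 114.9567
= 19.79079 + 14.61281 + 79.76501 = 114.16861 Da

114.169 Da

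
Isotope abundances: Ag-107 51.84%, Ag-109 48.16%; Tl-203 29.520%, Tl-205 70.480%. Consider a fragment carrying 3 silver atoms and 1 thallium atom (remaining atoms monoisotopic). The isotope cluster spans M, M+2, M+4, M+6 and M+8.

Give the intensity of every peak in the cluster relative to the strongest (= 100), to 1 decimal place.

Silver pattern (n=3): 0.13931407 : 0.38827347 : 0.36071085 : 0.11170161
Thallium pattern (n=1): 0.2952 : 0.7048
Convolve the two distributions (both contribute in 2-u steps):
  M: 0.13931407×0.2952 = 0.041126
  M+2: 0.13931407×0.7048 + 0.38827347×0.2952 = 0.212807
  M+4: 0.38827347×0.7048 + 0.36071085×0.2952 = 0.380137
  M+6: 0.36071085×0.7048 + 0.11170161×0.2952 = 0.287203
  M+8: 0.11170161×0.7048 = 0.078727
Scale to base peak (0.380137) = 100: 10.8 : 56.0 : 100.0 : 75.6 : 20.7

10.8 : 56.0 : 100.0 : 75.6 : 20.7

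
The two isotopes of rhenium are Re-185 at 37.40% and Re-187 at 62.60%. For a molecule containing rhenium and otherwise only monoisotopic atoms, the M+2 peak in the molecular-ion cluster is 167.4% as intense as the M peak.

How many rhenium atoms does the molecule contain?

1

The M+2/M ratio from n Re atoms is n · q/p = n · 0.6260/0.3740.
n = 1.674 × 0.3740/0.6260 = 1.00 ≈ 1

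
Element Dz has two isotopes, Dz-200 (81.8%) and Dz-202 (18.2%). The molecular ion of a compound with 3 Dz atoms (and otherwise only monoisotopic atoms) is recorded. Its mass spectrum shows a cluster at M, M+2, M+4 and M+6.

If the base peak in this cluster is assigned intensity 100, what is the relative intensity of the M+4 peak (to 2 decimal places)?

14.85

Binomial terms of (0.818 + 0.182)^3: M 0.5473, M+2 0.3653, M+4 0.0813, M+6 0.0060 → M is the base peak.
P(M) = C(3,0) × 0.818^3 × 0.182^0 = 1 × 0.54734343 × 1.0000 = 0.547343 (base)
P(M+4) = C(3,2) × 0.818^1 × 0.182^2 = 3 × 0.8180 × 0.033124 = 0.081286
Relative intensity = 0.081286 / 0.547343 × 100 = 14.85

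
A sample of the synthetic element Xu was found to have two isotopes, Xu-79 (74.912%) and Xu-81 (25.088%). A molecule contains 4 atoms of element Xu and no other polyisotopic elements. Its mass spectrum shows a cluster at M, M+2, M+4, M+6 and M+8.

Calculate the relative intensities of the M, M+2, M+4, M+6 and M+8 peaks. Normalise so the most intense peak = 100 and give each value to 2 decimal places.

The 4 Xu atoms are independent, so intensities follow the terms of (0.74912 + 0.25088)^4.
P(M) = 0.74912^4 = 0.314924
P(M+2) = 4 × 0.74912^3 × 0.25088^1 = 0.421872
P(M+4) = 6 × 0.74912^2 × 0.25088^2 = 0.211927
P(M+6) = 4 × 0.74912^1 × 0.25088^3 = 0.047316
P(M+8) = 0.25088^4 = 0.003962
The M+2 peak is largest (0.421872); scaling to 100 gives 74.65 : 100.00 : 50.23 : 11.22 : 0.94.

74.65 : 100.00 : 50.23 : 11.22 : 0.94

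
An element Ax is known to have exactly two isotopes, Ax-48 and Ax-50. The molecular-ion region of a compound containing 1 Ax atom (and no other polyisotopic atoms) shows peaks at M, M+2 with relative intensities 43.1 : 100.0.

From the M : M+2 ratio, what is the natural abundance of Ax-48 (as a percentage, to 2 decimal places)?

30.12%

If p is the fraction of Ax that is Ax-48, then I(M+2)/I(M) = [C(1,1)·p^0·(1−p)] / p^1 = 1·(1−p)/p = 100.0/43.1 = 2.3202
(1−p)/p = 2.3202/1 = 2.3202  ⇒  p = 1/(1 + 2.3202) = 0.3012
Ax-48: 30.12%, Ax-50: 69.88%.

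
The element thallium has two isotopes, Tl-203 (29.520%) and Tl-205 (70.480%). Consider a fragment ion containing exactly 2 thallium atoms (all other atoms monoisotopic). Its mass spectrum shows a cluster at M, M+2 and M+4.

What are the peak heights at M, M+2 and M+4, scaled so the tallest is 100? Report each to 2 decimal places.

17.54 : 83.77 : 100.00

Expanding (0.29520 + 0.70480)^2:
P(M) = 0.29520^2 = 0.087143
P(M+2) = 2 × 0.29520^1 × 0.70480^1 = 0.416114
P(M+4) = 0.70480^2 = 0.496743
The M+4 peak is largest (0.496743); scaling to 100 gives 17.54 : 83.77 : 100.00.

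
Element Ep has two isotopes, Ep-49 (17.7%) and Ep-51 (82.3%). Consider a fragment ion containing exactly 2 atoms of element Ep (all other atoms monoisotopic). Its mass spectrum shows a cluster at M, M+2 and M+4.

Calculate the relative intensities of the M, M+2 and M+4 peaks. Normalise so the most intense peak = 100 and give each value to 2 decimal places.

Each Ep atom is independently Ep-49 (p = 0.177) or Ep-51 (q = 0.823); the cluster is the binomial expansion (p + q)^2.
P(M) = 0.177^2 = 0.031329
P(M+2) = 2 × 0.177^1 × 0.823^1 = 0.291342
P(M+4) = 0.823^2 = 0.677329
The M+4 peak is largest (0.677329); scaling to 100 gives 4.63 : 43.01 : 100.00.

4.63 : 43.01 : 100.00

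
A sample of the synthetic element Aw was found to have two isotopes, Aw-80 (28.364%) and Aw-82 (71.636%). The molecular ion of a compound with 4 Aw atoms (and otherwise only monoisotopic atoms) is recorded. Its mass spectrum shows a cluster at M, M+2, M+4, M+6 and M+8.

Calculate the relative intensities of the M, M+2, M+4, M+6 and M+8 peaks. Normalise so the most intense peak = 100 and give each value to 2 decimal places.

Expanding (0.28364 + 0.71636)^4:
P(M) = 0.28364^4 = 0.006472
P(M+2) = 4 × 0.28364^3 × 0.71636^1 = 0.065387
P(M+4) = 6 × 0.28364^2 × 0.71636^2 = 0.247713
P(M+6) = 4 × 0.28364^1 × 0.71636^3 = 0.417082
P(M+8) = 0.71636^4 = 0.263345
The M+6 peak is largest (0.417082); scaling to 100 gives 1.55 : 15.68 : 59.39 : 100.00 : 63.14.

1.55 : 15.68 : 59.39 : 100.00 : 63.14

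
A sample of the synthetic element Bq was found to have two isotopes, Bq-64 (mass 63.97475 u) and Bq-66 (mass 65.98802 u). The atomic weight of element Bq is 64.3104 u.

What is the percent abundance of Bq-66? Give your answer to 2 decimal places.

With x = fraction of Bq-64 (so Bq-66 is 1 − x):
63.97475·x + 65.98802·(1 − x) = 64.3104
(63.97475 − 65.98802)·x = 64.3104 − 65.98802
x = -1.67762 / -2.01327 = 0.83328 → 83.33% Bq-64, 16.67% Bq-66.

16.67%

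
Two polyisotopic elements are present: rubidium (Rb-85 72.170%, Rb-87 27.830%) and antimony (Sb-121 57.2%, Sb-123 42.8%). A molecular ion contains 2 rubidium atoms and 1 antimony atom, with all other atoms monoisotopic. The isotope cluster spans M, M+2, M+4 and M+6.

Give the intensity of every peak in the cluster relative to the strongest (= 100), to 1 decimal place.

Rubidium pattern (n=2): 0.52085089 : 0.40169822 : 0.07745089
Antimony pattern (n=1): 0.5720 : 0.4280
Convolve the two distributions (both contribute in 2-u steps):
  M: 0.52085089×0.5720 = 0.297927
  M+2: 0.52085089×0.4280 + 0.40169822×0.5720 = 0.452696
  M+4: 0.40169822×0.4280 + 0.07745089×0.5720 = 0.216229
  M+6: 0.07745089×0.4280 = 0.033149
Scale to base peak (0.452696) = 100: 65.8 : 100.0 : 47.8 : 7.3

65.8 : 100.0 : 47.8 : 7.3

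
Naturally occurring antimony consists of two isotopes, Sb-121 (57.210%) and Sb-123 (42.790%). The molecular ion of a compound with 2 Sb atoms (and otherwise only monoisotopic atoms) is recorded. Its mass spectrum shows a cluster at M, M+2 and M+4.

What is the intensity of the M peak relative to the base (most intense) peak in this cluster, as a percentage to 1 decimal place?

66.8%

Term probabilities: M 0.3273, M+2 0.4896, M+4 0.1831. Base peak = M+2.
P(M+2) = C(2,1) × 0.57210^1 × 0.42790^1 = 2 × 0.5721 × 0.4279 = 0.489603 (base)
P(M) = C(2,0) × 0.57210^2 × 0.42790^0 = 1 × 0.32729841 × 1.0000 = 0.327298
Relative intensity = 0.327298 / 0.489603 × 100 = 66.8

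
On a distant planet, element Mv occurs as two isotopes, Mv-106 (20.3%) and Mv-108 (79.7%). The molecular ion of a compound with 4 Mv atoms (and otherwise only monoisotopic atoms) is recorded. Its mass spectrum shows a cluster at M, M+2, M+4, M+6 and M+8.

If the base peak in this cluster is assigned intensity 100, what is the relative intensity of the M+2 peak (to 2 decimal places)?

6.49

Binomial terms of (0.203 + 0.797)^4: M 0.0017, M+2 0.0267, M+4 0.1571, M+6 0.4111, M+8 0.4035 → M+6 is the base peak.
P(M+6) = C(4,3) × 0.203^1 × 0.797^3 = 4 × 0.2030 × 0.50626157 = 0.411084 (base)
P(M+2) = C(4,1) × 0.203^3 × 0.797^1 = 4 × 0.00836543 × 0.7970 = 0.026669
Relative intensity = 0.026669 / 0.411084 × 100 = 6.49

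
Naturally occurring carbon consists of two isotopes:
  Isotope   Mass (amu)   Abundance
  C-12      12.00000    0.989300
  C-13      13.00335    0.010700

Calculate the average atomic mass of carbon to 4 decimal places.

Weight each isotope mass by its fractional abundance: 0.989300 × 12.00000 + 0.010700 × 13.00335
= 11.871600 + 0.139136 = 12.010736 amu

12.0107 amu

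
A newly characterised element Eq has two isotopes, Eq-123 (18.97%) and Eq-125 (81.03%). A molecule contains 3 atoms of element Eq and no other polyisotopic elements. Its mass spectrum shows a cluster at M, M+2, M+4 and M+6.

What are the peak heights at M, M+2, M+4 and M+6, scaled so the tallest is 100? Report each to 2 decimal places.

1.28 : 16.44 : 70.23 : 100.00

Expanding (0.1897 + 0.8103)^3:
P(M) = 0.1897^3 = 0.006827
P(M+2) = 3 × 0.1897^2 × 0.8103^1 = 0.087479
P(M+4) = 3 × 0.1897^1 × 0.8103^2 = 0.373663
P(M+6) = 0.8103^3 = 0.532032
The M+6 peak is largest (0.532032); scaling to 100 gives 1.28 : 16.44 : 70.23 : 100.00.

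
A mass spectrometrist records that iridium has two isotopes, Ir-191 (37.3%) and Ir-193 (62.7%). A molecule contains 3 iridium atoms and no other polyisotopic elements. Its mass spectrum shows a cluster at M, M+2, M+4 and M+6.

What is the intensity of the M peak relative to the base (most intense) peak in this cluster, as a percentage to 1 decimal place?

(0.373 + 0.627)^3 gives M 0.0519, M+2 0.2617, M+4 0.4399, M+6 0.2465; the largest is M+4.
P(M+4) = C(3,2) × 0.373^1 × 0.627^2 = 3 × 0.3730 × 0.393129 = 0.439911 (base)
P(M) = C(3,0) × 0.373^3 × 0.627^0 = 1 × 0.05189512 × 1.0000 = 0.051895
Relative intensity = 0.051895 / 0.439911 × 100 = 11.8

11.8%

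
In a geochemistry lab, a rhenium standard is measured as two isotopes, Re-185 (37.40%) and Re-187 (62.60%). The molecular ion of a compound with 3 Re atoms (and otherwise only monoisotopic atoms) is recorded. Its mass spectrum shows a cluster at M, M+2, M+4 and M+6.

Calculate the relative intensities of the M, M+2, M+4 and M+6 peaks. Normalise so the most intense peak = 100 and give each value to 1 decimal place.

11.9 : 59.7 : 100.0 : 55.8

The 3 Re atoms are independent, so intensities follow the terms of (0.3740 + 0.6260)^3.
P(M) = 0.3740^3 = 0.052314
P(M+2) = 3 × 0.3740^2 × 0.6260^1 = 0.262687
P(M+4) = 3 × 0.3740^1 × 0.6260^2 = 0.439685
P(M+6) = 0.6260^3 = 0.245314
The M+4 peak is largest (0.439685); scaling to 100 gives 11.9 : 59.7 : 100.0 : 55.8.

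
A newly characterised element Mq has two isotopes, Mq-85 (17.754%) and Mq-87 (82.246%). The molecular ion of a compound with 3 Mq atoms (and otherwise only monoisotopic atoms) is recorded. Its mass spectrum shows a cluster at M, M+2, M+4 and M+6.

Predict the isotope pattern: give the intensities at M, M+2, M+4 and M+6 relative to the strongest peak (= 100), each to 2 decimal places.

1.01 : 13.98 : 64.76 : 100.00

Each Mq atom is independently Mq-85 (p = 0.17754) or Mq-87 (q = 0.82246); the cluster is the binomial expansion (p + q)^3.
P(M) = 0.17754^3 = 0.005596
P(M+2) = 3 × 0.17754^2 × 0.82246^1 = 0.077773
P(M+4) = 3 × 0.17754^1 × 0.82246^2 = 0.360286
P(M+6) = 0.82246^3 = 0.556345
The M+6 peak is largest (0.556345); scaling to 100 gives 1.01 : 13.98 : 64.76 : 100.00.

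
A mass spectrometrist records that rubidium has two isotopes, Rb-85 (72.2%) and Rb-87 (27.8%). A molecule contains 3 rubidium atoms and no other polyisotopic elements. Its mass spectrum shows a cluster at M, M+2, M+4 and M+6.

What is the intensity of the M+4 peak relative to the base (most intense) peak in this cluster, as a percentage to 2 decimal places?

Binomial terms of (0.722 + 0.278)^3: M 0.3764, M+2 0.4348, M+4 0.1674, M+6 0.0215 → M+2 is the base peak.
P(M+2) = C(3,1) × 0.722^2 × 0.278^1 = 3 × 0.521284 × 0.2780 = 0.434751 (base)
P(M+4) = C(3,2) × 0.722^1 × 0.278^2 = 3 × 0.7220 × 0.077284 = 0.167397
Relative intensity = 0.167397 / 0.434751 × 100 = 38.50

38.50%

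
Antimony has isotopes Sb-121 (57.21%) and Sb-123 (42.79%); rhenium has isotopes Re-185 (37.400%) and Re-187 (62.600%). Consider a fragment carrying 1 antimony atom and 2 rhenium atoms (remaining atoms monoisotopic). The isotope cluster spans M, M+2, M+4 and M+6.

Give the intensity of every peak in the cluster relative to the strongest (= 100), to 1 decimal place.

18.8 : 77.2 : 100.0 : 39.5

Antimony pattern (n=1): 0.5721 : 0.4279
Rhenium pattern (n=2): 0.139876 : 0.468248 : 0.391876
Convolve the two distributions (both contribute in 2-u steps):
  M: 0.5721×0.139876 = 0.080023
  M+2: 0.5721×0.468248 + 0.4279×0.139876 = 0.327738
  M+4: 0.5721×0.391876 + 0.4279×0.468248 = 0.424556
  M+6: 0.4279×0.391876 = 0.167684
Scale to base peak (0.424556) = 100: 18.8 : 77.2 : 100.0 : 39.5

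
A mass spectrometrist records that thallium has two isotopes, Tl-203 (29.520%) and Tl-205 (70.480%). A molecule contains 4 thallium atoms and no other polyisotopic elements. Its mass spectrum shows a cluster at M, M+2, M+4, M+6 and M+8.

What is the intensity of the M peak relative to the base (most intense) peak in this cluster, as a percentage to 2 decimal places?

(0.29520 + 0.70480)^4 gives M 0.0076, M+2 0.0725, M+4 0.2597, M+6 0.4134, M+8 0.2468; the largest is M+6.
P(M+6) = C(4,3) × 0.29520^1 × 0.70480^3 = 4 × 0.2952 × 0.35010449 = 0.413403 (base)
P(M) = C(4,0) × 0.29520^4 × 0.70480^0 = 1 × 0.00759391 × 1.0000 = 0.007594
Relative intensity = 0.007594 / 0.413403 × 100 = 1.84

1.84%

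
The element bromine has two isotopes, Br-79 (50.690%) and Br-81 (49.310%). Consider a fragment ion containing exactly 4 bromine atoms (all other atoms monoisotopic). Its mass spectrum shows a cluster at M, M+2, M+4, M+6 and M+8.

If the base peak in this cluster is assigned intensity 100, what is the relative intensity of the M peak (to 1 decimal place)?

Term probabilities: M 0.0660, M+2 0.2569, M+4 0.3749, M+6 0.2431, M+8 0.0591. Base peak = M+4.
P(M+4) = C(4,2) × 0.50690^2 × 0.49310^2 = 6 × 0.25694761 × 0.24314761 = 0.374857 (base)
P(M) = C(4,0) × 0.50690^4 × 0.49310^0 = 1 × 0.06602207 × 1.0000 = 0.066022
Relative intensity = 0.066022 / 0.374857 × 100 = 17.6

17.6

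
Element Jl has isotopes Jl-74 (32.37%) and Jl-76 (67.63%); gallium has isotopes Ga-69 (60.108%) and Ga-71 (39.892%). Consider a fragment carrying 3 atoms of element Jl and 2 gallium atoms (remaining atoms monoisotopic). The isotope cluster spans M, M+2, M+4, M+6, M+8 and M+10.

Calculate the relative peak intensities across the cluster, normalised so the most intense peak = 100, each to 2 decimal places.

Element Jl pattern (n=3): 0.03391783 : 0.21259157 : 0.44416336 : 0.30932724
Gallium pattern (n=2): 0.36129717 : 0.47956567 : 0.15913717
Convolve the two distributions (both contribute in 2-u steps):
  M: 0.03391783×0.36129717 = 0.012254
  M+2: 0.03391783×0.47956567 + 0.21259157×0.36129717 = 0.093075
  M+4: 0.03391783×0.15913717 + 0.21259157×0.47956567 + 0.44416336×0.36129717 = 0.267824
  M+6: 0.21259157×0.15913717 + 0.44416336×0.47956567 + 0.30932724×0.36129717 = 0.358596
  M+8: 0.44416336×0.15913717 + 0.30932724×0.47956567 = 0.219026
  M+10: 0.30932724×0.15913717 = 0.049225
Scale to base peak (0.358596) = 100: 3.42 : 25.96 : 74.69 : 100.00 : 61.08 : 13.73

3.42 : 25.96 : 74.69 : 100.00 : 61.08 : 13.73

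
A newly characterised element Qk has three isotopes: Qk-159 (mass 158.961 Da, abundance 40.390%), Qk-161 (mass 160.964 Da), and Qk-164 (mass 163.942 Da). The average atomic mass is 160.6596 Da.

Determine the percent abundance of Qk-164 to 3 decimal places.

The remaining 59.610% is split between Qk-161 (fraction x) and Qk-164 (fraction 0.59610 − x).
Substituting: 160.964x + 163.942(0.59610 − x) = 96.4552521
(160.964 − 163.942)x = -1.2705741  ⇒  x = 0.42665, y = 0.16945
Qk-161: 42.665%, Qk-164: 16.945%.

16.945%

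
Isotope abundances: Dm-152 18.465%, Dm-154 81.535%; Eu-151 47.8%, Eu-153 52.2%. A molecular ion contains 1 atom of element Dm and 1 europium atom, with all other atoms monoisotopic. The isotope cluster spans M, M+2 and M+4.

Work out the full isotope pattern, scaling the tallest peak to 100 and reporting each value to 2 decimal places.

Element Dm pattern (n=1): 0.18465 : 0.81535
Europium pattern (n=1): 0.4780 : 0.5220
Convolve the two distributions (both contribute in 2-u steps):
  M: 0.18465×0.4780 = 0.088263
  M+2: 0.18465×0.5220 + 0.81535×0.4780 = 0.486125
  M+4: 0.81535×0.5220 = 0.425613
Scale to base peak (0.486125) = 100: 18.16 : 100.00 : 87.55

18.16 : 100.00 : 87.55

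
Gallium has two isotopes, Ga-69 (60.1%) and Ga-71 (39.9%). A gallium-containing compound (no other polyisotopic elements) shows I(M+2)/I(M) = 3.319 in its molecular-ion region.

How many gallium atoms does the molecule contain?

For n independent Ga atoms, I(M+2)/I(M) = n · (abundance Ga-71) / (abundance Ga-69) = n · 0.399/0.601.
n = 3.319 × 0.601/0.399 = 5.00 ≈ 5

5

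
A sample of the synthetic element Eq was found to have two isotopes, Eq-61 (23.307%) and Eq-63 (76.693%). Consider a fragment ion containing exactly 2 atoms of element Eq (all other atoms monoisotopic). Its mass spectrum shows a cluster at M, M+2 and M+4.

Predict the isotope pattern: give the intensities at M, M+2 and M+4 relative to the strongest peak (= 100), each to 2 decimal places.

The 2 Eq atoms are independent, so intensities follow the terms of (0.23307 + 0.76693)^2.
P(M) = 0.23307^2 = 0.054322
P(M+2) = 2 × 0.23307^1 × 0.76693^1 = 0.357497
P(M+4) = 0.76693^2 = 0.588182
The M+4 peak is largest (0.588182); scaling to 100 gives 9.24 : 60.78 : 100.00.

9.24 : 60.78 : 100.00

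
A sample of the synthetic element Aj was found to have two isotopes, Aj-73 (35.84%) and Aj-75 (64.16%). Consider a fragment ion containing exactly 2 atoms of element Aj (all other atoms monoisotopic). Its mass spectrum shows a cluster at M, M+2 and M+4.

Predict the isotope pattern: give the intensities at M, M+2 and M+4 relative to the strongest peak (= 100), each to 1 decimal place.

The 2 Aj atoms are independent, so intensities follow the terms of (0.3584 + 0.6416)^2.
P(M) = 0.3584^2 = 0.128451
P(M+2) = 2 × 0.3584^1 × 0.6416^1 = 0.459899
P(M+4) = 0.6416^2 = 0.411651
The M+2 peak is largest (0.459899); scaling to 100 gives 27.9 : 100.0 : 89.5.

27.9 : 100.0 : 89.5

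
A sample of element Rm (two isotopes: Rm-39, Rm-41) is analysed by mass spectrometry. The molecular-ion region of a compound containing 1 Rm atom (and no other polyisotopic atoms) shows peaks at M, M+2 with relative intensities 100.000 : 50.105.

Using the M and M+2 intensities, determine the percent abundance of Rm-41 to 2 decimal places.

33.38%

Let p = fractional abundance of Rm-39. I(M+2)/I(M) = [C(1,1)·p^0·(1−p)] / p^1 = 1·(1−p)/p = 50.105/100.000 = 0.5010
(1−p)/p = 0.5010/1 = 0.5010  ⇒  p = 1/(1 + 0.5010) = 0.6662
Rm-39: 66.62%, Rm-41: 33.38%.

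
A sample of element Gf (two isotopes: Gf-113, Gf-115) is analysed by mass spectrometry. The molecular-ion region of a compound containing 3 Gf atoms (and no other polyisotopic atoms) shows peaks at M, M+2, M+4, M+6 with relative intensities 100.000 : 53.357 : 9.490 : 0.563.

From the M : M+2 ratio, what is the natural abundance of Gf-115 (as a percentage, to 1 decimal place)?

Write p for the Gf-113 fraction. I(M+2)/I(M) = [C(3,1)·p^2·(1−p)] / p^3 = 3·(1−p)/p = 53.357/100.000 = 0.5336
(1−p)/p = 0.5336/3 = 0.1779  ⇒  p = 1/(1 + 0.1779) = 0.8490
Gf-113: 84.9%, Gf-115: 15.1%.

15.1%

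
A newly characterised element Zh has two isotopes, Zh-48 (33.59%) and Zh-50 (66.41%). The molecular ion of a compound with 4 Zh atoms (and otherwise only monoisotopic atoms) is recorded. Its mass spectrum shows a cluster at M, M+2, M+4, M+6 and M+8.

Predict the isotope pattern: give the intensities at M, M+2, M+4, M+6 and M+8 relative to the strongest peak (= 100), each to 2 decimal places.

3.23 : 25.58 : 75.87 : 100.00 : 49.43

The 4 Zh atoms are independent, so intensities follow the terms of (0.3359 + 0.6641)^4.
P(M) = 0.3359^4 = 0.012730
P(M+2) = 4 × 0.3359^3 × 0.6641^1 = 0.100675
P(M+4) = 6 × 0.3359^2 × 0.6641^2 = 0.298565
P(M+6) = 4 × 0.3359^1 × 0.6641^3 = 0.393523
P(M+8) = 0.6641^4 = 0.194506
The M+6 peak is largest (0.393523); scaling to 100 gives 3.23 : 25.58 : 75.87 : 100.00 : 49.43.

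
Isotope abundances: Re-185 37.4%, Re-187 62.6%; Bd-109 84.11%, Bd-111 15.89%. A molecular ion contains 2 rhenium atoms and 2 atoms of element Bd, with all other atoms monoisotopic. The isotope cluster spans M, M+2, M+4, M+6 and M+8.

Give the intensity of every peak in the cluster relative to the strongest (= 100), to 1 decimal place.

Rhenium pattern (n=2): 0.139876 : 0.468248 : 0.391876
Element Bd pattern (n=2): 0.70744921 : 0.26730158 : 0.02524921
Convolve the two distributions (both contribute in 2-u steps):
  M: 0.139876×0.70744921 = 0.098955
  M+2: 0.139876×0.26730158 + 0.468248×0.70744921 = 0.368651
  M+4: 0.139876×0.02524921 + 0.468248×0.26730158 + 0.391876×0.70744921 = 0.405928
  M+6: 0.468248×0.02524921 + 0.391876×0.26730158 = 0.116572
  M+8: 0.391876×0.02524921 = 0.009895
Scale to base peak (0.405928) = 100: 24.4 : 90.8 : 100.0 : 28.7 : 2.4

24.4 : 90.8 : 100.0 : 28.7 : 2.4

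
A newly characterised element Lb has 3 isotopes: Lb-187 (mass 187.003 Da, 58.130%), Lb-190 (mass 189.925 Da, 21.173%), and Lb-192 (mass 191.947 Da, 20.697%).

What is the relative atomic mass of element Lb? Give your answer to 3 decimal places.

Weight each isotope mass by its fractional abundance: 0.58130 × 187.003 + 0.21173 × 189.925 + 0.20697 × 191.947
= 108.7048 + 40.2128 + 39.7273 = 188.6449 Da

188.645 Da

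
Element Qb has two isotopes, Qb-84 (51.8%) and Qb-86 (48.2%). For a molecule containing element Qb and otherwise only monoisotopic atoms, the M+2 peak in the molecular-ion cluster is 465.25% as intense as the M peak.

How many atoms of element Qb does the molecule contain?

For n independent Qb atoms, I(M+2)/I(M) = n · (abundance Qb-86) / (abundance Qb-84) = n · 0.482/0.518.
n = 4.6525 × 0.518/0.482 = 5.00 ≈ 5

5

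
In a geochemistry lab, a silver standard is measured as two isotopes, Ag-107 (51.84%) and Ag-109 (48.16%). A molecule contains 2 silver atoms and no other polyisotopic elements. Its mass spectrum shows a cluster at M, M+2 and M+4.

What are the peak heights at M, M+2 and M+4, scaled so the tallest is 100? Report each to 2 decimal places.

The 2 Ag atoms are independent, so intensities follow the terms of (0.5184 + 0.4816)^2.
P(M) = 0.5184^2 = 0.268739
P(M+2) = 2 × 0.5184^1 × 0.4816^1 = 0.499323
P(M+4) = 0.4816^2 = 0.231939
The M+2 peak is largest (0.499323); scaling to 100 gives 53.82 : 100.00 : 46.45.

53.82 : 100.00 : 46.45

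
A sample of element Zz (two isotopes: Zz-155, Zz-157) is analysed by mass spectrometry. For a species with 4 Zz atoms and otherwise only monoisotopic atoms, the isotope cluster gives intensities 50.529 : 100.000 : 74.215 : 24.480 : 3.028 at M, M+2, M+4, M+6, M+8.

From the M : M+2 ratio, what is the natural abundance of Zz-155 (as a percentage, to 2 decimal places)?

66.90%

If p is the fraction of Zz that is Zz-155, then I(M+2)/I(M) = [C(4,1)·p^3·(1−p)] / p^4 = 4·(1−p)/p = 100.000/50.529 = 1.9791
(1−p)/p = 1.9791/4 = 0.4948  ⇒  p = 1/(1 + 0.4948) = 0.6690
Zz-155: 66.90%, Zz-157: 33.10%.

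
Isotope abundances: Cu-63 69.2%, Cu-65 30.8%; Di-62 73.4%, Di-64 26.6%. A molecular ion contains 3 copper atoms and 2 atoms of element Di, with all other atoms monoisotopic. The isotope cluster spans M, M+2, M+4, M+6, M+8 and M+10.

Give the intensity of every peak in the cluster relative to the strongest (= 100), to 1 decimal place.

48.5 : 100.0 : 82.2 : 33.7 : 6.9 : 0.6

Copper pattern (n=3): 0.33137389 : 0.44247034 : 0.19693766 : 0.02921811
Element Di pattern (n=2): 0.538756 : 0.390488 : 0.070756
Convolve the two distributions (both contribute in 2-u steps):
  M: 0.33137389×0.538756 = 0.178530
  M+2: 0.33137389×0.390488 + 0.44247034×0.538756 = 0.367781
  M+4: 0.33137389×0.070756 + 0.44247034×0.390488 + 0.19693766×0.538756 = 0.302327
  M+6: 0.44247034×0.070756 + 0.19693766×0.390488 + 0.02921811×0.538756 = 0.123951
  M+8: 0.19693766×0.070756 + 0.02921811×0.390488 = 0.025344
  M+10: 0.02921811×0.070756 = 0.002067
Scale to base peak (0.367781) = 100: 48.5 : 100.0 : 82.2 : 33.7 : 6.9 : 0.6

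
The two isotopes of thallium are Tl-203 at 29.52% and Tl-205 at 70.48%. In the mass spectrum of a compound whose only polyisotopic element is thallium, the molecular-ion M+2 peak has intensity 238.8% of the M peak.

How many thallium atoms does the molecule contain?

1

For n independent Tl atoms, I(M+2)/I(M) = n · (abundance Tl-205) / (abundance Tl-203) = n · 0.7048/0.2952.
n = 2.388 × 0.2952/0.7048 = 1.00 ≈ 1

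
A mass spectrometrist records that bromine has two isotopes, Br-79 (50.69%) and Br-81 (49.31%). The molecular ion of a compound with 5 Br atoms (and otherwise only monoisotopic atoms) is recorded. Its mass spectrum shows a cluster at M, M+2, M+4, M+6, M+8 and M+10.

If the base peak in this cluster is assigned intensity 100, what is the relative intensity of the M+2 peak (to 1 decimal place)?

Term probabilities: M 0.0335, M+2 0.1628, M+4 0.3167, M+6 0.3081, M+8 0.1498, M+10 0.0292. Base peak = M+4.
P(M+4) = C(5,2) × 0.5069^3 × 0.4931^2 = 10 × 0.13024674 × 0.24314761 = 0.316692 (base)
P(M+2) = C(5,1) × 0.5069^4 × 0.4931^1 = 5 × 0.06602207 × 0.4931 = 0.162777
Relative intensity = 0.162777 / 0.316692 × 100 = 51.4

51.4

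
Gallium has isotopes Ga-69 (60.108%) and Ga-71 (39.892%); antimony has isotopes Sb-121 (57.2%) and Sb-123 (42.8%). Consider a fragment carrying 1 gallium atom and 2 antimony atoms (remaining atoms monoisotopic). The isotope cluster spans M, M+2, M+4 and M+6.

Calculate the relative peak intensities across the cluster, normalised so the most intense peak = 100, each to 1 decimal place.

Gallium pattern (n=1): 0.60108 : 0.39892
Antimony pattern (n=2): 0.327184 : 0.489632 : 0.183184
Convolve the two distributions (both contribute in 2-u steps):
  M: 0.60108×0.327184 = 0.196664
  M+2: 0.60108×0.489632 + 0.39892×0.327184 = 0.424828
  M+4: 0.60108×0.183184 + 0.39892×0.489632 = 0.305432
  M+6: 0.39892×0.183184 = 0.073076
Scale to base peak (0.424828) = 100: 46.3 : 100.0 : 71.9 : 17.2

46.3 : 100.0 : 71.9 : 17.2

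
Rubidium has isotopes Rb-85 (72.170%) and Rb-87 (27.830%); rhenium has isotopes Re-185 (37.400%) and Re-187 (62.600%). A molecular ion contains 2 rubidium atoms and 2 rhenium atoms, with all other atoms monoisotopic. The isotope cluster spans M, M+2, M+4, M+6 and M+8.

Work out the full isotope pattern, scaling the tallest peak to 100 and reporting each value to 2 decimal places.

Rubidium pattern (n=2): 0.52085089 : 0.40169822 : 0.07745089
Rhenium pattern (n=2): 0.139876 : 0.468248 : 0.391876
Convolve the two distributions (both contribute in 2-u steps):
  M: 0.52085089×0.139876 = 0.072855
  M+2: 0.52085089×0.468248 + 0.40169822×0.139876 = 0.300075
  M+4: 0.52085089×0.391876 + 0.40169822×0.468248 + 0.07745089×0.139876 = 0.403037
  M+6: 0.40169822×0.391876 + 0.07745089×0.468248 = 0.193682
  M+8: 0.07745089×0.391876 = 0.030351
Scale to base peak (0.403037) = 100: 18.08 : 74.45 : 100.00 : 48.06 : 7.53

18.08 : 74.45 : 100.00 : 48.06 : 7.53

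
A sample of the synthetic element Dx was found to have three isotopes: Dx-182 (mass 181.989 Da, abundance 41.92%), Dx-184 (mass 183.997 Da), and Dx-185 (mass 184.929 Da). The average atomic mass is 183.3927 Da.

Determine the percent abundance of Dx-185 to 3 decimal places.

Let x and y be the fractions of Dx-184 and Dx-185. Then x + y = 1 − 0.4192 = 0.5808 and 183.997x + 184.929y = 183.3927 − 0.4192×181.989 = 107.1029112.
Substituting: 183.997x + 184.929(0.5808 − x) = 107.1029112
(183.997 − 184.929)x = -0.303852  ⇒  x = 0.32602, y = 0.25478
Dx-184: 32.602%, Dx-185: 25.478%.

25.478%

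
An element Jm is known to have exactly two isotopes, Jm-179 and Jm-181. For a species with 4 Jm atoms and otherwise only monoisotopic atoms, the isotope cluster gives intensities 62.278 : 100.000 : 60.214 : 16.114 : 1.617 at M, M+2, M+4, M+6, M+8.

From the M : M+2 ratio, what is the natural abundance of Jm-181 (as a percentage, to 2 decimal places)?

28.64%

Write p for the Jm-179 fraction. I(M+2)/I(M) = [C(4,1)·p^3·(1−p)] / p^4 = 4·(1−p)/p = 100.000/62.278 = 1.6057
(1−p)/p = 1.6057/4 = 0.4014  ⇒  p = 1/(1 + 0.4014) = 0.7136
Jm-179: 71.36%, Jm-181: 28.64%.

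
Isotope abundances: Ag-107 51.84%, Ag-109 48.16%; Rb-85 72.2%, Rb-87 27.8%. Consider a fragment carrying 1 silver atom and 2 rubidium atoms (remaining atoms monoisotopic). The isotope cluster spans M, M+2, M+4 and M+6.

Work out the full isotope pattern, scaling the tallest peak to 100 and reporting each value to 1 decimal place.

58.9 : 100.0 : 50.8 : 8.1

Silver pattern (n=1): 0.5184 : 0.4816
Rubidium pattern (n=2): 0.521284 : 0.401432 : 0.077284
Convolve the two distributions (both contribute in 2-u steps):
  M: 0.5184×0.521284 = 0.270234
  M+2: 0.5184×0.401432 + 0.4816×0.521284 = 0.459153
  M+4: 0.5184×0.077284 + 0.4816×0.401432 = 0.233394
  M+6: 0.4816×0.077284 = 0.037220
Scale to base peak (0.459153) = 100: 58.9 : 100.0 : 50.8 : 8.1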